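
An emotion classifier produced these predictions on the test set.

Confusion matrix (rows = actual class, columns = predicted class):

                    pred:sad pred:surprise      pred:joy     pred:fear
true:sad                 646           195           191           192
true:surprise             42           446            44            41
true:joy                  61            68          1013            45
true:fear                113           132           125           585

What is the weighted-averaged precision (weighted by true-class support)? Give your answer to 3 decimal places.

Per-class precision (TP/(TP+FP)):
  sad: TP=646, FP=42+61+113=216 → 646/862 = 0.7494
  surprise: TP=446, FP=195+68+132=395 → 446/841 = 0.5303
  joy: TP=1013, FP=191+44+125=360 → 1013/1373 = 0.7378
  fear: TP=585, FP=192+41+45=278 → 585/863 = 0.6779
Weighted-precision = Σ (supportᵢ/N)·precisionᵢ with N=3939: (1224/3939)·0.7494 + (573/3939)·0.5303 + (1187/3939)·0.7378 + (955/3939)·0.6779 = 0.697

0.697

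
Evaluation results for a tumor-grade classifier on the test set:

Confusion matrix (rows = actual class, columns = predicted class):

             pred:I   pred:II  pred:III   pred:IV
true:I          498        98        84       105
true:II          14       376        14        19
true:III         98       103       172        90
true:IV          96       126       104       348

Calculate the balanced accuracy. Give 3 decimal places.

0.603

Balanced accuracy = mean of per-class recall.
  I: recall = 498/785 = 0.6344
  II: recall = 376/423 = 0.8889
  III: recall = 172/463 = 0.3715
  IV: recall = 348/674 = 0.5163
Mean = (0.6344 + 0.8889 + 0.3715 + 0.5163) / 4 = 0.603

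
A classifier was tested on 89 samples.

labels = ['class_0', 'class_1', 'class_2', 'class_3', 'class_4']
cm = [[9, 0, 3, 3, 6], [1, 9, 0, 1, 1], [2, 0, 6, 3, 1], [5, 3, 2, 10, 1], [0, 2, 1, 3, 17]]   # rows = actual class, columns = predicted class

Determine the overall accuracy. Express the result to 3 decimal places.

0.573

Accuracy = trace / total = (9+9+6+10+17=51) / 89 = 51/89 = 0.573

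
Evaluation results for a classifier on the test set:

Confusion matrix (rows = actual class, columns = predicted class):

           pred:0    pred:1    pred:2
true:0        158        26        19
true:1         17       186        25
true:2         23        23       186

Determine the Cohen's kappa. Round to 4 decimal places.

0.6985

Observed agreement pₒ = trace/N = 530/663 = 0.79940
Expected agreement pₑ = Σ (rowᵢ·colᵢ)/N² = (203·198 + 228·235 + 232·230)/663² = 0.33472
κ = (pₒ − pₑ)/(1 − pₑ) = (0.79940 − 0.33472)/(1 − 0.33472) = 0.6985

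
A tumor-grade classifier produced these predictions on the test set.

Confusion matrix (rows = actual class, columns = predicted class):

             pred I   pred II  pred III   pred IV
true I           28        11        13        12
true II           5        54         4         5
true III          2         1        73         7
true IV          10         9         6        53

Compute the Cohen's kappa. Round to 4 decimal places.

Observed agreement pₒ = trace/N = 208/293 = 0.70990
Expected agreement pₑ = Σ (rowᵢ·colᵢ)/N² = (64·45 + 68·75 + 83·96 + 78·77)/293² = 0.25573
κ = (pₒ − pₑ)/(1 − pₑ) = (0.70990 − 0.25573)/(1 − 0.25573) = 0.6102

0.6102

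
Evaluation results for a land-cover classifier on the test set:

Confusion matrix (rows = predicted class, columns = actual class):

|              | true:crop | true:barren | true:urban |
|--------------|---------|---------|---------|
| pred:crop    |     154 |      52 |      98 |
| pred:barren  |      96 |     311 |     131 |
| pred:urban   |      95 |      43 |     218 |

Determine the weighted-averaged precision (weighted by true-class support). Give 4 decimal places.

Per-class precision (TP/(TP+FP)):
  crop: TP=154, FP=52+98=150 → 154/304 = 0.50658
  barren: TP=311, FP=96+131=227 → 311/538 = 0.57807
  urban: TP=218, FP=95+43=138 → 218/356 = 0.61236
Weighted-precision = Σ (supportᵢ/N)·precisionᵢ with N=1198: (345/1198)·0.50658 + (406/1198)·0.57807 + (447/1198)·0.61236 = 0.5703

0.5703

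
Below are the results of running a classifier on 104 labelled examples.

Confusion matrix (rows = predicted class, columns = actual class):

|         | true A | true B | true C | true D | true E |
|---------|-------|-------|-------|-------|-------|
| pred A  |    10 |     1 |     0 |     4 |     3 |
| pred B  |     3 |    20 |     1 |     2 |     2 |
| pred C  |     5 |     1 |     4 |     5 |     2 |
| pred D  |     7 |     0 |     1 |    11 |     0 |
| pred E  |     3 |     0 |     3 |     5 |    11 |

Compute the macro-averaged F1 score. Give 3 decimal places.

0.514

Per-class F1 score (2·TP/(2·TP+FP+FN)):
  A: TP=10, FP=1+0+4+3=8, FN=3+5+7+3=18 → 20/46 = 0.4348
  B: TP=20, FP=3+1+2+2=8, FN=1+1+0+0=2 → 40/50 = 0.8000
  C: TP=4, FP=5+1+5+2=13, FN=0+1+1+3=5 → 8/26 = 0.3077
  D: TP=11, FP=7+0+1+0=8, FN=4+2+5+5=16 → 22/46 = 0.4783
  E: TP=11, FP=3+0+3+5=11, FN=3+2+2+0=7 → 22/40 = 0.5500
Macro-F1 score = mean = (0.4348 + 0.8000 + 0.3077 + 0.4783 + 0.5500) / 5 = 0.514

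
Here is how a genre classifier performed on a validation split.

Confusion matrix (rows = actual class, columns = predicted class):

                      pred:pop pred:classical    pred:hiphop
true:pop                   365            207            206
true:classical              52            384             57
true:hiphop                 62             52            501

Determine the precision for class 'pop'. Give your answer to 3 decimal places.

0.762

One-vs-rest for 'pop': TP = diagonal; FP = other classes predicted 'pop'; FN = 'pop' predicted as other.
precision = TP/(TP+FP).
pop: TP=365, FP=52+62=114 → 365/479 = 0.7620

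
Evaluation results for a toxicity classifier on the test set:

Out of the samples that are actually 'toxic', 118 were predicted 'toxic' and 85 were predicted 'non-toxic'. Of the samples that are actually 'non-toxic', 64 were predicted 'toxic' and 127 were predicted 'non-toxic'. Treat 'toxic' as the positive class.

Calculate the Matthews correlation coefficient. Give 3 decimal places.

MCC = (TP·TN − FP·FN) / √((TP+FP)(TP+FN)(TN+FP)(TN+FN))
Numerator = 118·127 − 64·85 = 9546
Denominator = √(182·203·191·212) = √1496017432 = 38678.3846
MCC = 9546 / 38678.3846 = 0.247

0.247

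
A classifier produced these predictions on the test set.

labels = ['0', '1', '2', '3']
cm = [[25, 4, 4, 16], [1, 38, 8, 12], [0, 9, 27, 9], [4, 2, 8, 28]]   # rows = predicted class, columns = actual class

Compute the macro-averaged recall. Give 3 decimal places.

Per-class recall (TP/(TP+FN)):
  0: TP=25, FN=1+0+4=5 → 25/30 = 0.8333
  1: TP=38, FN=4+9+2=15 → 38/53 = 0.7170
  2: TP=27, FN=4+8+8=20 → 27/47 = 0.5745
  3: TP=28, FN=16+12+9=37 → 28/65 = 0.4308
Macro-recall = mean = (0.8333 + 0.7170 + 0.5745 + 0.4308) / 4 = 0.639

0.639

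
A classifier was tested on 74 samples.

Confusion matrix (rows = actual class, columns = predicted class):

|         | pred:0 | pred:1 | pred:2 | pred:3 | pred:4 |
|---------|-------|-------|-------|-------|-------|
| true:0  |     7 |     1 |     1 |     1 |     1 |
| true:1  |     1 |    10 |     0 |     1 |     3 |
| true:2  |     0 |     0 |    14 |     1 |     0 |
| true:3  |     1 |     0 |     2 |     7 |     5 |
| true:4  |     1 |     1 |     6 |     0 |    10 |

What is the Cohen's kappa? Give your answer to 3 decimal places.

Observed agreement pₒ = trace/N = 48/74 = 0.6486
Expected agreement pₑ = Σ (rowᵢ·colᵢ)/N² = (11·10 + 15·12 + 15·23 + 15·10 + 18·19)/74² = 0.2058
κ = (pₒ − pₑ)/(1 − pₑ) = (0.6486 − 0.2058)/(1 − 0.2058) = 0.558

0.558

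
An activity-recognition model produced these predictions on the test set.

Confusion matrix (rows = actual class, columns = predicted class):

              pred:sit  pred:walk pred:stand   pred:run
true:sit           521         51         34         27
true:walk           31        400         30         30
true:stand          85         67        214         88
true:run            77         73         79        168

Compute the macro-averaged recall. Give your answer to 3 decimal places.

0.633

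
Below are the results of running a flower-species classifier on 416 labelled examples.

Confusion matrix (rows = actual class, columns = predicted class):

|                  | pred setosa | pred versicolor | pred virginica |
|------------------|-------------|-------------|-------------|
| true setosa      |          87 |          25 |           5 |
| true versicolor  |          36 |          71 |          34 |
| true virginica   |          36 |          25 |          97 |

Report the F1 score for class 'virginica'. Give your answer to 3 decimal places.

One-vs-rest for 'virginica': TP = diagonal; FP = other classes predicted 'virginica'; FN = 'virginica' predicted as other.
F1 score = 2·TP/(2·TP+FP+FN).
virginica: TP=97, FP=5+34=39, FN=36+25=61 → 194/294 = 0.6599

0.660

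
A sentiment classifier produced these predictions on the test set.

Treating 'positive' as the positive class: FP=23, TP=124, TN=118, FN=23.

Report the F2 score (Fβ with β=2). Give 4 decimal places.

0.8435

Fβ = (1+β²)·TP / ((1+β²)·TP + β²·FN + FP), with β²=4
= 5·124 / (5·124 + 4·23 + 23) = 0.8435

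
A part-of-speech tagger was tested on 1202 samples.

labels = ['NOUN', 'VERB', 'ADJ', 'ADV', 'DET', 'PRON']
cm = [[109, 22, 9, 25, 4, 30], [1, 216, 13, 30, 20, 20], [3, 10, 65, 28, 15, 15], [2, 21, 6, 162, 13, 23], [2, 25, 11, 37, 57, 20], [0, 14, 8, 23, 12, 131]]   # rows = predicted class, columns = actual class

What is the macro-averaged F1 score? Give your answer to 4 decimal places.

0.5941

Per-class F1 score (2·TP/(2·TP+FP+FN)):
  NOUN: TP=109, FP=22+9+25+4+30=90, FN=1+3+2+2+0=8 → 218/316 = 0.68987
  VERB: TP=216, FP=1+13+30+20+20=84, FN=22+10+21+25+14=92 → 432/608 = 0.71053
  ADJ: TP=65, FP=3+10+28+15+15=71, FN=9+13+6+11+8=47 → 130/248 = 0.52419
  ADV: TP=162, FP=2+21+6+13+23=65, FN=25+30+28+37+23=143 → 324/532 = 0.60902
  DET: TP=57, FP=2+25+11+37+20=95, FN=4+20+15+13+12=64 → 114/273 = 0.41758
  PRON: TP=131, FP=0+14+8+23+12=57, FN=30+20+15+23+20=108 → 262/427 = 0.61358
Macro-F1 score = mean = (0.68987 + 0.71053 + 0.52419 + 0.60902 + 0.41758 + 0.61358) / 6 = 0.5941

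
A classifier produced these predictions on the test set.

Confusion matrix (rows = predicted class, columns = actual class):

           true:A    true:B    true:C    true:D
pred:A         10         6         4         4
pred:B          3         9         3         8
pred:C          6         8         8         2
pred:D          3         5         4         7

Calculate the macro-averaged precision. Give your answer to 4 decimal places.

0.3774

Per-class precision (TP/(TP+FP)):
  A: TP=10, FP=6+4+4=14 → 10/24 = 0.41667
  B: TP=9, FP=3+3+8=14 → 9/23 = 0.39130
  C: TP=8, FP=6+8+2=16 → 8/24 = 0.33333
  D: TP=7, FP=3+5+4=12 → 7/19 = 0.36842
Macro-precision = mean = (0.41667 + 0.39130 + 0.33333 + 0.36842) / 4 = 0.3774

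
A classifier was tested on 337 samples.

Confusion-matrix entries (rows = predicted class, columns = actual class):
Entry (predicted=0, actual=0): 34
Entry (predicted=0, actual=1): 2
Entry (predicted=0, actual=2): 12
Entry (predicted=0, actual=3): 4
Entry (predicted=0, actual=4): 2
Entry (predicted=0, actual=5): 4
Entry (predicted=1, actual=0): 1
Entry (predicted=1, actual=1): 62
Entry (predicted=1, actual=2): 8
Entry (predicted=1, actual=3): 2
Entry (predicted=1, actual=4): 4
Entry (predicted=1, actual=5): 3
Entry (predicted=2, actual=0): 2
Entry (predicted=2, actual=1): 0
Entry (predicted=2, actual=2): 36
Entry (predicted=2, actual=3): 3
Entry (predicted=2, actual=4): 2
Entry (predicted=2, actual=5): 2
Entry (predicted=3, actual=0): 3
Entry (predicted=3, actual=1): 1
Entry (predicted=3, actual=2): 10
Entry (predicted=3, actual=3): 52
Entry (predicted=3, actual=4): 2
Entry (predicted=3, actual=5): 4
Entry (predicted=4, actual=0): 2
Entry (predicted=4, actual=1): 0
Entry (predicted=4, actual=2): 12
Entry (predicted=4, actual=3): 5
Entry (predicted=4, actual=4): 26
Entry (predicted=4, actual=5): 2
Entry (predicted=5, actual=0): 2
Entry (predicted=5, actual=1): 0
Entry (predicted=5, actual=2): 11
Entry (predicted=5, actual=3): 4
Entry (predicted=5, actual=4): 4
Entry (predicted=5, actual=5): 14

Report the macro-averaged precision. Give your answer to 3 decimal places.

0.639

Per-class precision (TP/(TP+FP)):
  0: TP=34, FP=2+12+4+2+4=24 → 34/58 = 0.5862
  1: TP=62, FP=1+8+2+4+3=18 → 62/80 = 0.7750
  2: TP=36, FP=2+0+3+2+2=9 → 36/45 = 0.8000
  3: TP=52, FP=3+1+10+2+4=20 → 52/72 = 0.7222
  4: TP=26, FP=2+0+12+5+2=21 → 26/47 = 0.5532
  5: TP=14, FP=2+0+11+4+4=21 → 14/35 = 0.4000
Macro-precision = mean = (0.5862 + 0.7750 + 0.8000 + 0.7222 + 0.5532 + 0.4000) / 6 = 0.639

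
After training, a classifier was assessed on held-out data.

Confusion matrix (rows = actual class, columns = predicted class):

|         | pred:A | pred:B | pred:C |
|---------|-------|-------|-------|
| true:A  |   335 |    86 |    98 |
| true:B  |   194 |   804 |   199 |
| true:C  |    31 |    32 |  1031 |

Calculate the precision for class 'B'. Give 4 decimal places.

0.8720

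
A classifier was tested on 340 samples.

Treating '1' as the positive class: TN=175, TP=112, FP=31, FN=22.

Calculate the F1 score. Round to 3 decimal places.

0.809

Precision = TP/(TP+FP) = 112/143 = 0.7832
Recall = TP/(TP+FN) = 112/134 = 0.8358
F1 = 2·TP/(2·TP+FP+FN) = 224/277 = 0.809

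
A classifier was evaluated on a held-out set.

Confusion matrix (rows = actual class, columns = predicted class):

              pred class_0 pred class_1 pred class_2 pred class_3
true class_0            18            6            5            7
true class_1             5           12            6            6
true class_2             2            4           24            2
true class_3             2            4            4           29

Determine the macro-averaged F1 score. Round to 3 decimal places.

Per-class F1 score (2·TP/(2·TP+FP+FN)):
  class_0: TP=18, FP=5+2+2=9, FN=6+5+7=18 → 36/63 = 0.5714
  class_1: TP=12, FP=6+4+4=14, FN=5+6+6=17 → 24/55 = 0.4364
  class_2: TP=24, FP=5+6+4=15, FN=2+4+2=8 → 48/71 = 0.6761
  class_3: TP=29, FP=7+6+2=15, FN=2+4+4=10 → 58/83 = 0.6988
Macro-F1 score = mean = (0.5714 + 0.4364 + 0.6761 + 0.6988) / 4 = 0.596

0.596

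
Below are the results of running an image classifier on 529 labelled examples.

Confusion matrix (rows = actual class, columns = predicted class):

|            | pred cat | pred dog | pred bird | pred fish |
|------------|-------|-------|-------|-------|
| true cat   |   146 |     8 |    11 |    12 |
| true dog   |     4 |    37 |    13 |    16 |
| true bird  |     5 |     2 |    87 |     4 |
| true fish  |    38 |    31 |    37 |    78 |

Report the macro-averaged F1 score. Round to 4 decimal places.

0.6318

Per-class F1 score (2·TP/(2·TP+FP+FN)):
  cat: TP=146, FP=4+5+38=47, FN=8+11+12=31 → 292/370 = 0.78919
  dog: TP=37, FP=8+2+31=41, FN=4+13+16=33 → 74/148 = 0.50000
  bird: TP=87, FP=11+13+37=61, FN=5+2+4=11 → 174/246 = 0.70732
  fish: TP=78, FP=12+16+4=32, FN=38+31+37=106 → 156/294 = 0.53061
Macro-F1 score = mean = (0.78919 + 0.50000 + 0.70732 + 0.53061) / 4 = 0.6318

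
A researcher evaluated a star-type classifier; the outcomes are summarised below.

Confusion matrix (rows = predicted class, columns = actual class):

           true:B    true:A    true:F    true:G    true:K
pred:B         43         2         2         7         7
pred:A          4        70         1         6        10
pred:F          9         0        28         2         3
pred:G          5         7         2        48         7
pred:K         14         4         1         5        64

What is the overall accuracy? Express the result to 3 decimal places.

0.721

Accuracy = trace / total = (43+70+28+48+64=253) / 351 = 253/351 = 0.721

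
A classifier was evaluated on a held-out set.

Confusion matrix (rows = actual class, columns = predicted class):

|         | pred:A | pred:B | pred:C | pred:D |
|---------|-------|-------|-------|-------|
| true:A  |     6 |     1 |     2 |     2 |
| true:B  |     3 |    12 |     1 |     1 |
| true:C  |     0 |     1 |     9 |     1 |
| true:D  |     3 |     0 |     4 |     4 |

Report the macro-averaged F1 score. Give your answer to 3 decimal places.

0.596

Per-class F1 score (2·TP/(2·TP+FP+FN)):
  A: TP=6, FP=3+0+3=6, FN=1+2+2=5 → 12/23 = 0.5217
  B: TP=12, FP=1+1+0=2, FN=3+1+1=5 → 24/31 = 0.7742
  C: TP=9, FP=2+1+4=7, FN=0+1+1=2 → 18/27 = 0.6667
  D: TP=4, FP=2+1+1=4, FN=3+0+4=7 → 8/19 = 0.4211
Macro-F1 score = mean = (0.5217 + 0.7742 + 0.6667 + 0.4211) / 4 = 0.596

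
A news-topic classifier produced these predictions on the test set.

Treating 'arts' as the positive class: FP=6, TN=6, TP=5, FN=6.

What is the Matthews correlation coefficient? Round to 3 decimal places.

-0.045

MCC = (TP·TN − FP·FN) / √((TP+FP)(TP+FN)(TN+FP)(TN+FN))
Numerator = 5·6 − 6·6 = -6
Denominator = √(11·11·12·12) = √17424 = 132.0000
MCC = -6 / 132.0000 = -0.045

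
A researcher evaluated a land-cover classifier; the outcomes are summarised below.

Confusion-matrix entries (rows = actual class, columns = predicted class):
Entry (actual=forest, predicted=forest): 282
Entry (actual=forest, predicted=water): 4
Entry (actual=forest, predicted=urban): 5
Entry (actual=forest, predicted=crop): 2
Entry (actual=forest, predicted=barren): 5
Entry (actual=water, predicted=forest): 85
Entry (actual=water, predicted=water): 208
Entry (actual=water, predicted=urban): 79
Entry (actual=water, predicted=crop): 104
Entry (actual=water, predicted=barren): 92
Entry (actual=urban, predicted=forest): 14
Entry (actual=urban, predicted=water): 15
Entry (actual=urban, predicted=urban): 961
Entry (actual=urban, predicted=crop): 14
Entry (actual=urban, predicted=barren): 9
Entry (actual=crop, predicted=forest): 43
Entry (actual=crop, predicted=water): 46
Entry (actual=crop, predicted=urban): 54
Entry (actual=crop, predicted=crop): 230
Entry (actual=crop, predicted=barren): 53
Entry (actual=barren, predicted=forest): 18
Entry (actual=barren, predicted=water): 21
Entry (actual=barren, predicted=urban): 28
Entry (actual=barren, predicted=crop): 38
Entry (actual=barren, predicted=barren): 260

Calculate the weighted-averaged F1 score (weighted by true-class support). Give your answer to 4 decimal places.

Per-class F1 score (2·TP/(2·TP+FP+FN)):
  forest: TP=282, FP=85+14+43+18=160, FN=4+5+2+5=16 → 564/740 = 0.76216
  water: TP=208, FP=4+15+46+21=86, FN=85+79+104+92=360 → 416/862 = 0.48260
  urban: TP=961, FP=5+79+54+28=166, FN=14+15+14+9=52 → 1922/2140 = 0.89813
  crop: TP=230, FP=2+104+14+38=158, FN=43+46+54+53=196 → 460/814 = 0.56511
  barren: TP=260, FP=5+92+9+53=159, FN=18+21+28+38=105 → 520/784 = 0.66327
Weighted-F1 score = Σ (supportᵢ/N)·F1 scoreᵢ with N=2670: (298/2670)·0.76216 + (568/2670)·0.48260 + (1013/2670)·0.89813 + (426/2670)·0.56511 + (365/2670)·0.66327 = 0.7093

0.7093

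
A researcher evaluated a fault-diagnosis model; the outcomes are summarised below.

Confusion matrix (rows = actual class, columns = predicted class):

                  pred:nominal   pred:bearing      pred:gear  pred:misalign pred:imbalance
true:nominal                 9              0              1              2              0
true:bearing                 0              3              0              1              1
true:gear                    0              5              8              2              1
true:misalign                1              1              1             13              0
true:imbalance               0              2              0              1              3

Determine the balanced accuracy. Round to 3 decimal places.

0.633

Balanced accuracy = mean of per-class recall.
  nominal: recall = 9/12 = 0.7500
  bearing: recall = 3/5 = 0.6000
  gear: recall = 8/16 = 0.5000
  misalign: recall = 13/16 = 0.8125
  imbalance: recall = 3/6 = 0.5000
Mean = (0.7500 + 0.6000 + 0.5000 + 0.8125 + 0.5000) / 5 = 0.633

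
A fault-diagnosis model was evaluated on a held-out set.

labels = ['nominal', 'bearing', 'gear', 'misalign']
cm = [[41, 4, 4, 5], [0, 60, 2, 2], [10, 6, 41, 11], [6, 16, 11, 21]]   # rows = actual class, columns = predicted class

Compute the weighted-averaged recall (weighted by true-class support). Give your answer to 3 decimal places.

Per-class recall (TP/(TP+FN)):
  nominal: TP=41, FN=4+4+5=13 → 41/54 = 0.7593
  bearing: TP=60, FN=0+2+2=4 → 60/64 = 0.9375
  gear: TP=41, FN=10+6+11=27 → 41/68 = 0.6029
  misalign: TP=21, FN=6+16+11=33 → 21/54 = 0.3889
Weighted-recall = Σ (supportᵢ/N)·recallᵢ with N=240: (54/240)·0.7593 + (64/240)·0.9375 + (68/240)·0.6029 + (54/240)·0.3889 = 0.679

0.679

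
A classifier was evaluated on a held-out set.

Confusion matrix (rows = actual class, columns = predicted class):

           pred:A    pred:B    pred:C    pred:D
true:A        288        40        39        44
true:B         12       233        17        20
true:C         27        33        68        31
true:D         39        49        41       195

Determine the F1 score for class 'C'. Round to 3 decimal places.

0.420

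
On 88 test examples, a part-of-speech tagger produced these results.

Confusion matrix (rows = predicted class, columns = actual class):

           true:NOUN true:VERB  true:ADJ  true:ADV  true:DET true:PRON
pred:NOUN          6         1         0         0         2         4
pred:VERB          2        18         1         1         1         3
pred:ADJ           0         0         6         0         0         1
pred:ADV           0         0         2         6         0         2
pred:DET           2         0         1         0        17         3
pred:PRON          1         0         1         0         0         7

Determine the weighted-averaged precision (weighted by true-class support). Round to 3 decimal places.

0.707

Per-class precision (TP/(TP+FP)):
  NOUN: TP=6, FP=1+0+0+2+4=7 → 6/13 = 0.4615
  VERB: TP=18, FP=2+1+1+1+3=8 → 18/26 = 0.6923
  ADJ: TP=6, FP=0+0+0+0+1=1 → 6/7 = 0.8571
  ADV: TP=6, FP=0+0+2+0+2=4 → 6/10 = 0.6000
  DET: TP=17, FP=2+0+1+0+3=6 → 17/23 = 0.7391
  PRON: TP=7, FP=1+0+1+0+0=2 → 7/9 = 0.7778
Weighted-precision = Σ (supportᵢ/N)·precisionᵢ with N=88: (11/88)·0.4615 + (19/88)·0.6923 + (11/88)·0.8571 + (7/88)·0.6000 + (20/88)·0.7391 + (20/88)·0.7778 = 0.707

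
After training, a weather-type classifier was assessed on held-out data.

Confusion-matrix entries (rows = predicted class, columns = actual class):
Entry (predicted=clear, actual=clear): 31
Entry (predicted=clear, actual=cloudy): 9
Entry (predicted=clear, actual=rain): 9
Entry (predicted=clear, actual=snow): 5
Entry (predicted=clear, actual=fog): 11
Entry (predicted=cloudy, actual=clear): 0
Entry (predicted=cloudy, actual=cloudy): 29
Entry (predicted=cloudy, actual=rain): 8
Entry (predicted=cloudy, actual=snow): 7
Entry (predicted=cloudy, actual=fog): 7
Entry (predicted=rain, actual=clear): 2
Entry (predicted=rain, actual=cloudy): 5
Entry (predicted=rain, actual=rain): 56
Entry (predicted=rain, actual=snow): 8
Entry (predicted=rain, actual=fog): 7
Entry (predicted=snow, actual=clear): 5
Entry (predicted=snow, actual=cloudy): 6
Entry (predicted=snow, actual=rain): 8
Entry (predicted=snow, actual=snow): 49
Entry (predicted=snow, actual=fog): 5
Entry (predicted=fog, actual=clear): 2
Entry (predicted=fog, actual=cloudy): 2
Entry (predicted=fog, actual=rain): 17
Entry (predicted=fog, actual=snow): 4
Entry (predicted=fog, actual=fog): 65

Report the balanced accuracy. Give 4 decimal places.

0.6541

Balanced accuracy = mean of per-class recall.
  clear: recall = 31/40 = 0.77500
  cloudy: recall = 29/51 = 0.56863
  rain: recall = 56/98 = 0.57143
  snow: recall = 49/73 = 0.67123
  fog: recall = 65/95 = 0.68421
Mean = (0.77500 + 0.56863 + 0.57143 + 0.67123 + 0.68421) / 5 = 0.6541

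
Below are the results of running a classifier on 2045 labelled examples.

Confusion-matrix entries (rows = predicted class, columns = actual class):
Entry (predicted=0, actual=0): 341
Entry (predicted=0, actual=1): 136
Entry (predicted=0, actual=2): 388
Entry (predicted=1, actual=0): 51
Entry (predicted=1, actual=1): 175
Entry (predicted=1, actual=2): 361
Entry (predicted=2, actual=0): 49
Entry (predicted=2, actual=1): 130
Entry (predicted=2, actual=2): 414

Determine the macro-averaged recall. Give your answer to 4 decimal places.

Per-class recall (TP/(TP+FN)):
  0: TP=341, FN=51+49=100 → 341/441 = 0.77324
  1: TP=175, FN=136+130=266 → 175/441 = 0.39683
  2: TP=414, FN=388+361=749 → 414/1163 = 0.35598
Macro-recall = mean = (0.77324 + 0.39683 + 0.35598) / 3 = 0.5087

0.5087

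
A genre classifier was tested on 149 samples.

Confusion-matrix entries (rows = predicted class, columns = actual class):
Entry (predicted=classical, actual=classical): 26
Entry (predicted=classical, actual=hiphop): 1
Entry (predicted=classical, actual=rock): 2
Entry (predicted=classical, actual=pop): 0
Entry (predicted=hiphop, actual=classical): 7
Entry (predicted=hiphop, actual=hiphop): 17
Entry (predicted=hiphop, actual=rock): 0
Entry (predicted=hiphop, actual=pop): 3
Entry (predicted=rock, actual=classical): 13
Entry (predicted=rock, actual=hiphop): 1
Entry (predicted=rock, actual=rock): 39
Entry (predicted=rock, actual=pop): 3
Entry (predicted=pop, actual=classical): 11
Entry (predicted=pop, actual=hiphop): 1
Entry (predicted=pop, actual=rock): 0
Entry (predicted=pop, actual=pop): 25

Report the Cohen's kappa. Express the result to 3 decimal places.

0.622

Observed agreement pₒ = trace/N = 107/149 = 0.7181
Expected agreement pₑ = Σ (rowᵢ·colᵢ)/N² = (57·29 + 20·27 + 41·56 + 31·37)/149² = 0.2539
κ = (pₒ − pₑ)/(1 − pₑ) = (0.7181 − 0.2539)/(1 − 0.2539) = 0.622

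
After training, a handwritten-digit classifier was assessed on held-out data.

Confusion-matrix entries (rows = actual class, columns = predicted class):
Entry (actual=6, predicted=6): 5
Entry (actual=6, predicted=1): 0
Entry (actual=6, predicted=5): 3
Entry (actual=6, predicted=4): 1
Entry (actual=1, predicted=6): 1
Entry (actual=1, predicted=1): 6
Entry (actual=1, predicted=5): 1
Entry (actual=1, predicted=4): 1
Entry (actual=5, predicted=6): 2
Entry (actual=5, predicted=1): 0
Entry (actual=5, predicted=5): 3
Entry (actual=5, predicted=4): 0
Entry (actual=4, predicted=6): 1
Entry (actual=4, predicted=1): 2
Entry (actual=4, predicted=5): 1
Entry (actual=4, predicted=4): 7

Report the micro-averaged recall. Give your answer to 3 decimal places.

Micro-averaging pools counts across classes: ΣTP=21, ΣFP=13, ΣFN=13.
Micro-recall = TP/(TP+FN) on pooled counts = 0.618 (equals overall accuracy in single-label multiclass).

0.618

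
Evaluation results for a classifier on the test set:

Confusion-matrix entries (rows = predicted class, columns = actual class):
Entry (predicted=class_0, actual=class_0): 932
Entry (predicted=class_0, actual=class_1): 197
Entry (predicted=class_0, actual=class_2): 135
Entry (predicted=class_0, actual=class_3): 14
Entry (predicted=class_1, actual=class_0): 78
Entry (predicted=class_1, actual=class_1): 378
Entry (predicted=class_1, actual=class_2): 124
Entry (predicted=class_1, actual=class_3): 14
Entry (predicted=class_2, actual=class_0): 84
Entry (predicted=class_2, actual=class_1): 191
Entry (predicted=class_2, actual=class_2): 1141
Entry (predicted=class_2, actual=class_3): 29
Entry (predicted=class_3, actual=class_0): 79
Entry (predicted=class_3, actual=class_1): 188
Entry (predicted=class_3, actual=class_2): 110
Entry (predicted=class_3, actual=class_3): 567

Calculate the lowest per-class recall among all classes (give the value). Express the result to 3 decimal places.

0.396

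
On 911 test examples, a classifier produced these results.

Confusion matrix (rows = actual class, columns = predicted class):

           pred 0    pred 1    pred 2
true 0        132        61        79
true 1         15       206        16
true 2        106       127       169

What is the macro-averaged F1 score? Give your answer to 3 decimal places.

Per-class F1 score (2·TP/(2·TP+FP+FN)):
  0: TP=132, FP=15+106=121, FN=61+79=140 → 264/525 = 0.5029
  1: TP=206, FP=61+127=188, FN=15+16=31 → 412/631 = 0.6529
  2: TP=169, FP=79+16=95, FN=106+127=233 → 338/666 = 0.5075
Macro-F1 score = mean = (0.5029 + 0.6529 + 0.5075) / 3 = 0.554

0.554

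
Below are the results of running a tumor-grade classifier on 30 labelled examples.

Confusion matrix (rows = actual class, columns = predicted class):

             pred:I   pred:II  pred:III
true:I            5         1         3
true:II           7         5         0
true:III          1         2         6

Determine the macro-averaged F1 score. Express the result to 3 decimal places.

0.540

Per-class F1 score (2·TP/(2·TP+FP+FN)):
  I: TP=5, FP=7+1=8, FN=1+3=4 → 10/22 = 0.4545
  II: TP=5, FP=1+2=3, FN=7+0=7 → 10/20 = 0.5000
  III: TP=6, FP=3+0=3, FN=1+2=3 → 12/18 = 0.6667
Macro-F1 score = mean = (0.4545 + 0.5000 + 0.6667) / 3 = 0.540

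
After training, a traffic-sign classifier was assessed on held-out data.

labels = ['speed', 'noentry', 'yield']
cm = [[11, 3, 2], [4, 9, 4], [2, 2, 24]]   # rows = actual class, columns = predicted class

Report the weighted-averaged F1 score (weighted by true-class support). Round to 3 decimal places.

0.717

Per-class F1 score (2·TP/(2·TP+FP+FN)):
  speed: TP=11, FP=4+2=6, FN=3+2=5 → 22/33 = 0.6667
  noentry: TP=9, FP=3+2=5, FN=4+4=8 → 18/31 = 0.5806
  yield: TP=24, FP=2+4=6, FN=2+2=4 → 48/58 = 0.8276
Weighted-F1 score = Σ (supportᵢ/N)·F1 scoreᵢ with N=61: (16/61)·0.6667 + (17/61)·0.5806 + (28/61)·0.8276 = 0.717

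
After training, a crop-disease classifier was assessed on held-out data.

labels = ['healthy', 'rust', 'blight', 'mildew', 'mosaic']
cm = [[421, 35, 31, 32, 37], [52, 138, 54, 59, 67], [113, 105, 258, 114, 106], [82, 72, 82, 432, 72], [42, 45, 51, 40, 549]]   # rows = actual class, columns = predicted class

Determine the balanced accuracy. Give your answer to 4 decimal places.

Balanced accuracy = mean of per-class recall.
  healthy: recall = 421/556 = 0.75719
  rust: recall = 138/370 = 0.37297
  blight: recall = 258/696 = 0.37069
  mildew: recall = 432/740 = 0.58378
  mosaic: recall = 549/727 = 0.75516
Mean = (0.75719 + 0.37297 + 0.37069 + 0.58378 + 0.75516) / 5 = 0.5680

0.5680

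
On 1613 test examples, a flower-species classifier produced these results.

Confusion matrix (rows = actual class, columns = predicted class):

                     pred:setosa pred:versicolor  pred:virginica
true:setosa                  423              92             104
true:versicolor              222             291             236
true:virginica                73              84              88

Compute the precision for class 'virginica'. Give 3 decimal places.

0.206

Treat 'virginica' as positive and all other classes as negative.
precision = TP/(TP+FP).
virginica: TP=88, FP=104+236=340 → 88/428 = 0.2056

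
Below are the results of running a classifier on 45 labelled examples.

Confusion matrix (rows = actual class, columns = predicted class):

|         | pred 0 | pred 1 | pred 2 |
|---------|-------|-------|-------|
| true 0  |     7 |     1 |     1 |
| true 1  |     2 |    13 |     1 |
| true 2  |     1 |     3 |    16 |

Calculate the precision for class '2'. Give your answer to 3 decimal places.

0.889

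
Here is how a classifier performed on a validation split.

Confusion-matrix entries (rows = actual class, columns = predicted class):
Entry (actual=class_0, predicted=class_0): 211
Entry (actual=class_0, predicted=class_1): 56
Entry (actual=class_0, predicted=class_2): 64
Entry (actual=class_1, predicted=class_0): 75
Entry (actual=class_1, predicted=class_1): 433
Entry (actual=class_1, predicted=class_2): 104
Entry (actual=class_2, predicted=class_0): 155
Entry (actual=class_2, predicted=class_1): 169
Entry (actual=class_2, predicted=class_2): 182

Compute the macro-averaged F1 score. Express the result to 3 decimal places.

0.551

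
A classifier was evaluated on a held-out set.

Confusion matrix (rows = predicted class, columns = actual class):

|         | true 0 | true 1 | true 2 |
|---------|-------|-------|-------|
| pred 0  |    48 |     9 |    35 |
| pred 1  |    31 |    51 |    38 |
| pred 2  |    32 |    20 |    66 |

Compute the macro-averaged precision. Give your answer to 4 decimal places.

Per-class precision (TP/(TP+FP)):
  0: TP=48, FP=9+35=44 → 48/92 = 0.52174
  1: TP=51, FP=31+38=69 → 51/120 = 0.42500
  2: TP=66, FP=32+20=52 → 66/118 = 0.55932
Macro-precision = mean = (0.52174 + 0.42500 + 0.55932) / 3 = 0.5020

0.5020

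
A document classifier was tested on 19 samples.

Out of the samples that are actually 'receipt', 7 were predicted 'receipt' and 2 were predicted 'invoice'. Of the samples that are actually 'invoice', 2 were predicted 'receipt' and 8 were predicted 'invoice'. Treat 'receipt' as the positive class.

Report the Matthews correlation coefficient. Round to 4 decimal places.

0.5778

MCC = (TP·TN − FP·FN) / √((TP+FP)(TP+FN)(TN+FP)(TN+FN))
Numerator = 7·8 − 2·2 = 52
Denominator = √(9·9·10·10) = √8100 = 90.0000
MCC = 52 / 90.0000 = 0.5778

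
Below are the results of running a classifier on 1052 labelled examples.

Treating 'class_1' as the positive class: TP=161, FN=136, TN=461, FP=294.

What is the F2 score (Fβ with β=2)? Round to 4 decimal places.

Fβ = (1+β²)·TP / ((1+β²)·TP + β²·FN + FP), with β²=4
= 5·161 / (5·161 + 4·136 + 294) = 0.4900

0.4900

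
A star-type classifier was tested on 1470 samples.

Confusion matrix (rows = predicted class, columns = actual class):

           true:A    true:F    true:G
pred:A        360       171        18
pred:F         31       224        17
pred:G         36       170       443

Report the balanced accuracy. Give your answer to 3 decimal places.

Balanced accuracy = mean of per-class recall.
  A: recall = 360/427 = 0.8431
  F: recall = 224/565 = 0.3965
  G: recall = 443/478 = 0.9268
Mean = (0.8431 + 0.3965 + 0.9268) / 3 = 0.722

0.722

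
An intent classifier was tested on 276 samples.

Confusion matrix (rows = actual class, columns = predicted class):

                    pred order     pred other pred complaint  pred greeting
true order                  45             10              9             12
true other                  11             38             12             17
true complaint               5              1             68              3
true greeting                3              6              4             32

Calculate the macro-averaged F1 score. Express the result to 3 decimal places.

Per-class F1 score (2·TP/(2·TP+FP+FN)):
  order: TP=45, FP=11+5+3=19, FN=10+9+12=31 → 90/140 = 0.6429
  other: TP=38, FP=10+1+6=17, FN=11+12+17=40 → 76/133 = 0.5714
  complaint: TP=68, FP=9+12+4=25, FN=5+1+3=9 → 136/170 = 0.8000
  greeting: TP=32, FP=12+17+3=32, FN=3+6+4=13 → 64/109 = 0.5872
Macro-F1 score = mean = (0.6429 + 0.5714 + 0.8000 + 0.5872) / 4 = 0.650

0.650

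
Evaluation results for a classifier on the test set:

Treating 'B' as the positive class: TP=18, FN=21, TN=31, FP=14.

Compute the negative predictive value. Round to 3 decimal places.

NPV = TN/(TN+FN) = 31/(31+21) = 0.596

0.596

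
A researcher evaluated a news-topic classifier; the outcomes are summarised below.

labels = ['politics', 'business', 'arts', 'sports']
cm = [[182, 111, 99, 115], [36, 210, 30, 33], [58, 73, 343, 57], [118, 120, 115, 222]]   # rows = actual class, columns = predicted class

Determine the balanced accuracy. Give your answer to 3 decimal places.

0.518

Balanced accuracy = mean of per-class recall.
  politics: recall = 182/507 = 0.3590
  business: recall = 210/309 = 0.6796
  arts: recall = 343/531 = 0.6460
  sports: recall = 222/575 = 0.3861
Mean = (0.3590 + 0.6796 + 0.6460 + 0.3861) / 4 = 0.518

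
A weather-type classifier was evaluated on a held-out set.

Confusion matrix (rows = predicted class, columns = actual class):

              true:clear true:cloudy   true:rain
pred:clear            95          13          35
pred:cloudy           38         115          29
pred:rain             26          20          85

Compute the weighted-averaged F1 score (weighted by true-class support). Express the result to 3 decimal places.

0.644

Per-class F1 score (2·TP/(2·TP+FP+FN)):
  clear: TP=95, FP=13+35=48, FN=38+26=64 → 190/302 = 0.6291
  cloudy: TP=115, FP=38+29=67, FN=13+20=33 → 230/330 = 0.6970
  rain: TP=85, FP=26+20=46, FN=35+29=64 → 170/280 = 0.6071
Weighted-F1 score = Σ (supportᵢ/N)·F1 scoreᵢ with N=456: (159/456)·0.6291 + (148/456)·0.6970 + (149/456)·0.6071 = 0.644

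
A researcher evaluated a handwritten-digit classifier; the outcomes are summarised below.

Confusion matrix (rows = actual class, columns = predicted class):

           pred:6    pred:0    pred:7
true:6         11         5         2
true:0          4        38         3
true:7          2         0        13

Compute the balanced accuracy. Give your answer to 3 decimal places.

0.774

Balanced accuracy = mean of per-class recall.
  6: recall = 11/18 = 0.6111
  0: recall = 38/45 = 0.8444
  7: recall = 13/15 = 0.8667
Mean = (0.6111 + 0.8444 + 0.8667) / 3 = 0.774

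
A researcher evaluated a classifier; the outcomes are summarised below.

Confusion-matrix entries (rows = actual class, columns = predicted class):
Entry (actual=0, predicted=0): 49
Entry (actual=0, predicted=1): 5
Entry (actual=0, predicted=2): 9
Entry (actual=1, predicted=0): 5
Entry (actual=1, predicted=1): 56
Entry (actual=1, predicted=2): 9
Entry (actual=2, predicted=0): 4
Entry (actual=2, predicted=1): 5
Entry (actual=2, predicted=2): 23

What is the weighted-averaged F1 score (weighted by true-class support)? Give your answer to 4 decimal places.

Per-class F1 score (2·TP/(2·TP+FP+FN)):
  0: TP=49, FP=5+4=9, FN=5+9=14 → 98/121 = 0.80992
  1: TP=56, FP=5+5=10, FN=5+9=14 → 112/136 = 0.82353
  2: TP=23, FP=9+9=18, FN=4+5=9 → 46/73 = 0.63014
Weighted-F1 score = Σ (supportᵢ/N)·F1 scoreᵢ with N=165: (63/165)·0.80992 + (70/165)·0.82353 + (32/165)·0.63014 = 0.7808

0.7808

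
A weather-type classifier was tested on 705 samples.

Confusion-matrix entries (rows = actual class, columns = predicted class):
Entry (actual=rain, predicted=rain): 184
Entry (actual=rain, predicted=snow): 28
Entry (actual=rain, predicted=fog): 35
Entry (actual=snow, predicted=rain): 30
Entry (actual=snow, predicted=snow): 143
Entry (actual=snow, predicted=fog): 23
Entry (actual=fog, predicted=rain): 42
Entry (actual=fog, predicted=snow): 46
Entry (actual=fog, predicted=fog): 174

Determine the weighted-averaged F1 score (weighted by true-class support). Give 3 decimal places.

Per-class F1 score (2·TP/(2·TP+FP+FN)):
  rain: TP=184, FP=30+42=72, FN=28+35=63 → 368/503 = 0.7316
  snow: TP=143, FP=28+46=74, FN=30+23=53 → 286/413 = 0.6925
  fog: TP=174, FP=35+23=58, FN=42+46=88 → 348/494 = 0.7045
Weighted-F1 score = Σ (supportᵢ/N)·F1 scoreᵢ with N=705: (247/705)·0.7316 + (196/705)·0.6925 + (262/705)·0.7045 = 0.711

0.711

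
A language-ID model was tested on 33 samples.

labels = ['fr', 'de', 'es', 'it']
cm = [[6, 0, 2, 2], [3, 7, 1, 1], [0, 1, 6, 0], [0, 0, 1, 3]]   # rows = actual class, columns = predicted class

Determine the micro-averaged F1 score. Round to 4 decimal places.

Micro-averaging pools counts across classes: ΣTP=22, ΣFP=11, ΣFN=11.
Micro-F1 score = 2·TP/(2·TP+FP+FN) on pooled counts = 0.6667 (equals overall accuracy in single-label multiclass).

0.6667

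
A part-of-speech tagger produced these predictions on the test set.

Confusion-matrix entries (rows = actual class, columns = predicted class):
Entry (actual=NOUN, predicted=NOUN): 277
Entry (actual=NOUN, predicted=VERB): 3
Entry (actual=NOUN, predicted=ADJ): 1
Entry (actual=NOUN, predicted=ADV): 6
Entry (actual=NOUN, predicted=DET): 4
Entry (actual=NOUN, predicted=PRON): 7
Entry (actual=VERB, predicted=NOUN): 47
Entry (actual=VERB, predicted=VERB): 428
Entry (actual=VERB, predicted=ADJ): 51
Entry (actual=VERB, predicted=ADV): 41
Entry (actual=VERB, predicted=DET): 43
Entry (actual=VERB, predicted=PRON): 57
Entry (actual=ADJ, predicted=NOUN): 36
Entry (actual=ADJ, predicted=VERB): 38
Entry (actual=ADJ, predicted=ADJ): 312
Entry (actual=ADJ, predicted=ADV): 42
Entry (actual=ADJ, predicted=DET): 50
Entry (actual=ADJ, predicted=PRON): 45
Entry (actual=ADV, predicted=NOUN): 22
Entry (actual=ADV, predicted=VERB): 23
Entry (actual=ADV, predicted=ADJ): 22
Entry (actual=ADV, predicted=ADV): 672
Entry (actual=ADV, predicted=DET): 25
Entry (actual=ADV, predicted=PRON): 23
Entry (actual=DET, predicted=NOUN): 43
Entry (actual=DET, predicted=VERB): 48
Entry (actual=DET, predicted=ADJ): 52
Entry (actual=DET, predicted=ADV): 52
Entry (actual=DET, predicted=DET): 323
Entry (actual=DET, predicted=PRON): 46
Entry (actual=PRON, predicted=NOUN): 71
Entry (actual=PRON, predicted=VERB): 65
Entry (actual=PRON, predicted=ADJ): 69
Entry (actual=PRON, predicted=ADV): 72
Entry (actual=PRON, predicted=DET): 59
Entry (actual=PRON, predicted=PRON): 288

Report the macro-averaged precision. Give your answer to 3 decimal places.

0.650

Per-class precision (TP/(TP+FP)):
  NOUN: TP=277, FP=47+36+22+43+71=219 → 277/496 = 0.5585
  VERB: TP=428, FP=3+38+23+48+65=177 → 428/605 = 0.7074
  ADJ: TP=312, FP=1+51+22+52+69=195 → 312/507 = 0.6154
  ADV: TP=672, FP=6+41+42+52+72=213 → 672/885 = 0.7593
  DET: TP=323, FP=4+43+50+25+59=181 → 323/504 = 0.6409
  PRON: TP=288, FP=7+57+45+23+46=178 → 288/466 = 0.6180
Macro-precision = mean = (0.5585 + 0.7074 + 0.6154 + 0.7593 + 0.6409 + 0.6180) / 6 = 0.650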